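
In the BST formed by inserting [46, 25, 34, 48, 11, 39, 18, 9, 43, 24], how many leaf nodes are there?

Tree built from: [46, 25, 34, 48, 11, 39, 18, 9, 43, 24]
Tree (level-order array): [46, 25, 48, 11, 34, None, None, 9, 18, None, 39, None, None, None, 24, None, 43]
Rule: A leaf has 0 children.
Per-node child counts:
  node 46: 2 child(ren)
  node 25: 2 child(ren)
  node 11: 2 child(ren)
  node 9: 0 child(ren)
  node 18: 1 child(ren)
  node 24: 0 child(ren)
  node 34: 1 child(ren)
  node 39: 1 child(ren)
  node 43: 0 child(ren)
  node 48: 0 child(ren)
Matching nodes: [9, 24, 43, 48]
Count of leaf nodes: 4


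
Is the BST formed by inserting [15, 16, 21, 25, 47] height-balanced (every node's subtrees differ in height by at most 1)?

Tree (level-order array): [15, None, 16, None, 21, None, 25, None, 47]
Definition: a tree is height-balanced if, at every node, |h(left) - h(right)| <= 1 (empty subtree has height -1).
Bottom-up per-node check:
  node 47: h_left=-1, h_right=-1, diff=0 [OK], height=0
  node 25: h_left=-1, h_right=0, diff=1 [OK], height=1
  node 21: h_left=-1, h_right=1, diff=2 [FAIL (|-1-1|=2 > 1)], height=2
  node 16: h_left=-1, h_right=2, diff=3 [FAIL (|-1-2|=3 > 1)], height=3
  node 15: h_left=-1, h_right=3, diff=4 [FAIL (|-1-3|=4 > 1)], height=4
Node 21 violates the condition: |-1 - 1| = 2 > 1.
Result: Not balanced


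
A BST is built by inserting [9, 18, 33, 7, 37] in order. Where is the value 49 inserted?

Starting tree (level order): [9, 7, 18, None, None, None, 33, None, 37]
Insertion path: 9 -> 18 -> 33 -> 37
Result: insert 49 as right child of 37
Final tree (level order): [9, 7, 18, None, None, None, 33, None, 37, None, 49]


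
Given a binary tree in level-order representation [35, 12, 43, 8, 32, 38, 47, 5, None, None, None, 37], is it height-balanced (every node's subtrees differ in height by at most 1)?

Tree (level-order array): [35, 12, 43, 8, 32, 38, 47, 5, None, None, None, 37]
Definition: a tree is height-balanced if, at every node, |h(left) - h(right)| <= 1 (empty subtree has height -1).
Bottom-up per-node check:
  node 5: h_left=-1, h_right=-1, diff=0 [OK], height=0
  node 8: h_left=0, h_right=-1, diff=1 [OK], height=1
  node 32: h_left=-1, h_right=-1, diff=0 [OK], height=0
  node 12: h_left=1, h_right=0, diff=1 [OK], height=2
  node 37: h_left=-1, h_right=-1, diff=0 [OK], height=0
  node 38: h_left=0, h_right=-1, diff=1 [OK], height=1
  node 47: h_left=-1, h_right=-1, diff=0 [OK], height=0
  node 43: h_left=1, h_right=0, diff=1 [OK], height=2
  node 35: h_left=2, h_right=2, diff=0 [OK], height=3
All nodes satisfy the balance condition.
Result: Balanced


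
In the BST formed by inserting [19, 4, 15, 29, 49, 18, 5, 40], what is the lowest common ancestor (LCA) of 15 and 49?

Tree insertion order: [19, 4, 15, 29, 49, 18, 5, 40]
Tree (level-order array): [19, 4, 29, None, 15, None, 49, 5, 18, 40]
In a BST, the LCA of p=15, q=49 is the first node v on the
root-to-leaf path with p <= v <= q (go left if both < v, right if both > v).
Walk from root:
  at 19: 15 <= 19 <= 49, this is the LCA
LCA = 19


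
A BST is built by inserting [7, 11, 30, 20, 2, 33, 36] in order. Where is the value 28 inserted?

Starting tree (level order): [7, 2, 11, None, None, None, 30, 20, 33, None, None, None, 36]
Insertion path: 7 -> 11 -> 30 -> 20
Result: insert 28 as right child of 20
Final tree (level order): [7, 2, 11, None, None, None, 30, 20, 33, None, 28, None, 36]


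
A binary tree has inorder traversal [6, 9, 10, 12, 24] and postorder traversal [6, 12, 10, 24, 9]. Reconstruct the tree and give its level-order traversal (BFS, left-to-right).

Inorder:   [6, 9, 10, 12, 24]
Postorder: [6, 12, 10, 24, 9]
Algorithm: postorder visits root last, so walk postorder right-to-left;
each value is the root of the current inorder slice — split it at that
value, recurse on the right subtree first, then the left.
Recursive splits:
  root=9; inorder splits into left=[6], right=[10, 12, 24]
  root=24; inorder splits into left=[10, 12], right=[]
  root=10; inorder splits into left=[], right=[12]
  root=12; inorder splits into left=[], right=[]
  root=6; inorder splits into left=[], right=[]
Reconstructed level-order: [9, 6, 24, 10, 12]


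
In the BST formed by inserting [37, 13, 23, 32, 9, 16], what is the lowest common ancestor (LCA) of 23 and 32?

Tree insertion order: [37, 13, 23, 32, 9, 16]
Tree (level-order array): [37, 13, None, 9, 23, None, None, 16, 32]
In a BST, the LCA of p=23, q=32 is the first node v on the
root-to-leaf path with p <= v <= q (go left if both < v, right if both > v).
Walk from root:
  at 37: both 23 and 32 < 37, go left
  at 13: both 23 and 32 > 13, go right
  at 23: 23 <= 23 <= 32, this is the LCA
LCA = 23


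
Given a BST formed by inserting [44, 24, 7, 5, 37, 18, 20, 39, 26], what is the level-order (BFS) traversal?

Tree insertion order: [44, 24, 7, 5, 37, 18, 20, 39, 26]
Tree (level-order array): [44, 24, None, 7, 37, 5, 18, 26, 39, None, None, None, 20]
BFS from the root, enqueuing left then right child of each popped node:
  queue [44] -> pop 44, enqueue [24], visited so far: [44]
  queue [24] -> pop 24, enqueue [7, 37], visited so far: [44, 24]
  queue [7, 37] -> pop 7, enqueue [5, 18], visited so far: [44, 24, 7]
  queue [37, 5, 18] -> pop 37, enqueue [26, 39], visited so far: [44, 24, 7, 37]
  queue [5, 18, 26, 39] -> pop 5, enqueue [none], visited so far: [44, 24, 7, 37, 5]
  queue [18, 26, 39] -> pop 18, enqueue [20], visited so far: [44, 24, 7, 37, 5, 18]
  queue [26, 39, 20] -> pop 26, enqueue [none], visited so far: [44, 24, 7, 37, 5, 18, 26]
  queue [39, 20] -> pop 39, enqueue [none], visited so far: [44, 24, 7, 37, 5, 18, 26, 39]
  queue [20] -> pop 20, enqueue [none], visited so far: [44, 24, 7, 37, 5, 18, 26, 39, 20]
Result: [44, 24, 7, 37, 5, 18, 26, 39, 20]


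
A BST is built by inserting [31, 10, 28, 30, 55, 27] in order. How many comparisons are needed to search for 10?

Search path for 10: 31 -> 10
Found: True
Comparisons: 2


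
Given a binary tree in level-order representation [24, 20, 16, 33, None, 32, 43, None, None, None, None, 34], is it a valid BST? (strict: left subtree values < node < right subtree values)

Level-order array: [24, 20, 16, 33, None, 32, 43, None, None, None, None, 34]
Validate using subtree bounds (lo, hi): at each node, require lo < value < hi,
then recurse left with hi=value and right with lo=value.
Preorder trace (stopping at first violation):
  at node 24 with bounds (-inf, +inf): OK
  at node 20 with bounds (-inf, 24): OK
  at node 33 with bounds (-inf, 20): VIOLATION
Node 33 violates its bound: not (-inf < 33 < 20).
Result: Not a valid BST


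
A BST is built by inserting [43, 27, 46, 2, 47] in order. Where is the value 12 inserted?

Starting tree (level order): [43, 27, 46, 2, None, None, 47]
Insertion path: 43 -> 27 -> 2
Result: insert 12 as right child of 2
Final tree (level order): [43, 27, 46, 2, None, None, 47, None, 12]


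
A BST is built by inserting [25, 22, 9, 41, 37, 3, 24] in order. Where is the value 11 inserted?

Starting tree (level order): [25, 22, 41, 9, 24, 37, None, 3]
Insertion path: 25 -> 22 -> 9
Result: insert 11 as right child of 9
Final tree (level order): [25, 22, 41, 9, 24, 37, None, 3, 11]


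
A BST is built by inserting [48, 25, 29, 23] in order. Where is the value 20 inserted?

Starting tree (level order): [48, 25, None, 23, 29]
Insertion path: 48 -> 25 -> 23
Result: insert 20 as left child of 23
Final tree (level order): [48, 25, None, 23, 29, 20]


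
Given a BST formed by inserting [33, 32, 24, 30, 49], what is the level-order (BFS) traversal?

Tree insertion order: [33, 32, 24, 30, 49]
Tree (level-order array): [33, 32, 49, 24, None, None, None, None, 30]
BFS from the root, enqueuing left then right child of each popped node:
  queue [33] -> pop 33, enqueue [32, 49], visited so far: [33]
  queue [32, 49] -> pop 32, enqueue [24], visited so far: [33, 32]
  queue [49, 24] -> pop 49, enqueue [none], visited so far: [33, 32, 49]
  queue [24] -> pop 24, enqueue [30], visited so far: [33, 32, 49, 24]
  queue [30] -> pop 30, enqueue [none], visited so far: [33, 32, 49, 24, 30]
Result: [33, 32, 49, 24, 30]


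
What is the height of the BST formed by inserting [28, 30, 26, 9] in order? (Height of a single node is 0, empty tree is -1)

Insertion order: [28, 30, 26, 9]
Tree (level-order array): [28, 26, 30, 9]
Compute height bottom-up (empty subtree = -1):
  height(9) = 1 + max(-1, -1) = 0
  height(26) = 1 + max(0, -1) = 1
  height(30) = 1 + max(-1, -1) = 0
  height(28) = 1 + max(1, 0) = 2
Height = 2


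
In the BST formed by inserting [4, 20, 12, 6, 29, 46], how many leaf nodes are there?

Tree built from: [4, 20, 12, 6, 29, 46]
Tree (level-order array): [4, None, 20, 12, 29, 6, None, None, 46]
Rule: A leaf has 0 children.
Per-node child counts:
  node 4: 1 child(ren)
  node 20: 2 child(ren)
  node 12: 1 child(ren)
  node 6: 0 child(ren)
  node 29: 1 child(ren)
  node 46: 0 child(ren)
Matching nodes: [6, 46]
Count of leaf nodes: 2


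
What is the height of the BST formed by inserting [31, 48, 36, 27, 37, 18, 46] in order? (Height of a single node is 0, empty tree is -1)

Insertion order: [31, 48, 36, 27, 37, 18, 46]
Tree (level-order array): [31, 27, 48, 18, None, 36, None, None, None, None, 37, None, 46]
Compute height bottom-up (empty subtree = -1):
  height(18) = 1 + max(-1, -1) = 0
  height(27) = 1 + max(0, -1) = 1
  height(46) = 1 + max(-1, -1) = 0
  height(37) = 1 + max(-1, 0) = 1
  height(36) = 1 + max(-1, 1) = 2
  height(48) = 1 + max(2, -1) = 3
  height(31) = 1 + max(1, 3) = 4
Height = 4


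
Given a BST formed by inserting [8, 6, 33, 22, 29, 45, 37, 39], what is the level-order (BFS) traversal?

Tree insertion order: [8, 6, 33, 22, 29, 45, 37, 39]
Tree (level-order array): [8, 6, 33, None, None, 22, 45, None, 29, 37, None, None, None, None, 39]
BFS from the root, enqueuing left then right child of each popped node:
  queue [8] -> pop 8, enqueue [6, 33], visited so far: [8]
  queue [6, 33] -> pop 6, enqueue [none], visited so far: [8, 6]
  queue [33] -> pop 33, enqueue [22, 45], visited so far: [8, 6, 33]
  queue [22, 45] -> pop 22, enqueue [29], visited so far: [8, 6, 33, 22]
  queue [45, 29] -> pop 45, enqueue [37], visited so far: [8, 6, 33, 22, 45]
  queue [29, 37] -> pop 29, enqueue [none], visited so far: [8, 6, 33, 22, 45, 29]
  queue [37] -> pop 37, enqueue [39], visited so far: [8, 6, 33, 22, 45, 29, 37]
  queue [39] -> pop 39, enqueue [none], visited so far: [8, 6, 33, 22, 45, 29, 37, 39]
Result: [8, 6, 33, 22, 45, 29, 37, 39]


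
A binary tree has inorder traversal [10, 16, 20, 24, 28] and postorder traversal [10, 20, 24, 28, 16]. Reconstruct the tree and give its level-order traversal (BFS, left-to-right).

Inorder:   [10, 16, 20, 24, 28]
Postorder: [10, 20, 24, 28, 16]
Algorithm: postorder visits root last, so walk postorder right-to-left;
each value is the root of the current inorder slice — split it at that
value, recurse on the right subtree first, then the left.
Recursive splits:
  root=16; inorder splits into left=[10], right=[20, 24, 28]
  root=28; inorder splits into left=[20, 24], right=[]
  root=24; inorder splits into left=[20], right=[]
  root=20; inorder splits into left=[], right=[]
  root=10; inorder splits into left=[], right=[]
Reconstructed level-order: [16, 10, 28, 24, 20]


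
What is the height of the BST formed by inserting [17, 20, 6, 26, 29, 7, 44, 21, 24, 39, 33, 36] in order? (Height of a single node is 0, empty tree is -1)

Insertion order: [17, 20, 6, 26, 29, 7, 44, 21, 24, 39, 33, 36]
Tree (level-order array): [17, 6, 20, None, 7, None, 26, None, None, 21, 29, None, 24, None, 44, None, None, 39, None, 33, None, None, 36]
Compute height bottom-up (empty subtree = -1):
  height(7) = 1 + max(-1, -1) = 0
  height(6) = 1 + max(-1, 0) = 1
  height(24) = 1 + max(-1, -1) = 0
  height(21) = 1 + max(-1, 0) = 1
  height(36) = 1 + max(-1, -1) = 0
  height(33) = 1 + max(-1, 0) = 1
  height(39) = 1 + max(1, -1) = 2
  height(44) = 1 + max(2, -1) = 3
  height(29) = 1 + max(-1, 3) = 4
  height(26) = 1 + max(1, 4) = 5
  height(20) = 1 + max(-1, 5) = 6
  height(17) = 1 + max(1, 6) = 7
Height = 7


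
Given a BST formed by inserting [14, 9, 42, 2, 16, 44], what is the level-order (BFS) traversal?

Tree insertion order: [14, 9, 42, 2, 16, 44]
Tree (level-order array): [14, 9, 42, 2, None, 16, 44]
BFS from the root, enqueuing left then right child of each popped node:
  queue [14] -> pop 14, enqueue [9, 42], visited so far: [14]
  queue [9, 42] -> pop 9, enqueue [2], visited so far: [14, 9]
  queue [42, 2] -> pop 42, enqueue [16, 44], visited so far: [14, 9, 42]
  queue [2, 16, 44] -> pop 2, enqueue [none], visited so far: [14, 9, 42, 2]
  queue [16, 44] -> pop 16, enqueue [none], visited so far: [14, 9, 42, 2, 16]
  queue [44] -> pop 44, enqueue [none], visited so far: [14, 9, 42, 2, 16, 44]
Result: [14, 9, 42, 2, 16, 44]


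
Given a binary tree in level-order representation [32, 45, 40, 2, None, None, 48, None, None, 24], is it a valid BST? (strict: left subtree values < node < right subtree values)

Level-order array: [32, 45, 40, 2, None, None, 48, None, None, 24]
Validate using subtree bounds (lo, hi): at each node, require lo < value < hi,
then recurse left with hi=value and right with lo=value.
Preorder trace (stopping at first violation):
  at node 32 with bounds (-inf, +inf): OK
  at node 45 with bounds (-inf, 32): VIOLATION
Node 45 violates its bound: not (-inf < 45 < 32).
Result: Not a valid BST


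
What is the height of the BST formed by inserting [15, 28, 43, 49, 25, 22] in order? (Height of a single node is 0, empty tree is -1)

Insertion order: [15, 28, 43, 49, 25, 22]
Tree (level-order array): [15, None, 28, 25, 43, 22, None, None, 49]
Compute height bottom-up (empty subtree = -1):
  height(22) = 1 + max(-1, -1) = 0
  height(25) = 1 + max(0, -1) = 1
  height(49) = 1 + max(-1, -1) = 0
  height(43) = 1 + max(-1, 0) = 1
  height(28) = 1 + max(1, 1) = 2
  height(15) = 1 + max(-1, 2) = 3
Height = 3


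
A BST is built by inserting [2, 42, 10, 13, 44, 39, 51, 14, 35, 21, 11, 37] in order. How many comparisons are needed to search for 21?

Search path for 21: 2 -> 42 -> 10 -> 13 -> 39 -> 14 -> 35 -> 21
Found: True
Comparisons: 8


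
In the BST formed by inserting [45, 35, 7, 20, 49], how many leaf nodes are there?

Tree built from: [45, 35, 7, 20, 49]
Tree (level-order array): [45, 35, 49, 7, None, None, None, None, 20]
Rule: A leaf has 0 children.
Per-node child counts:
  node 45: 2 child(ren)
  node 35: 1 child(ren)
  node 7: 1 child(ren)
  node 20: 0 child(ren)
  node 49: 0 child(ren)
Matching nodes: [20, 49]
Count of leaf nodes: 2


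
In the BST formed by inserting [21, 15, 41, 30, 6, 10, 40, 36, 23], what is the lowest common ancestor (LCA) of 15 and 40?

Tree insertion order: [21, 15, 41, 30, 6, 10, 40, 36, 23]
Tree (level-order array): [21, 15, 41, 6, None, 30, None, None, 10, 23, 40, None, None, None, None, 36]
In a BST, the LCA of p=15, q=40 is the first node v on the
root-to-leaf path with p <= v <= q (go left if both < v, right if both > v).
Walk from root:
  at 21: 15 <= 21 <= 40, this is the LCA
LCA = 21


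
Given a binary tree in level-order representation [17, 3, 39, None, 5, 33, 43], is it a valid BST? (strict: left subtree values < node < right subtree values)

Level-order array: [17, 3, 39, None, 5, 33, 43]
Validate using subtree bounds (lo, hi): at each node, require lo < value < hi,
then recurse left with hi=value and right with lo=value.
Preorder trace (stopping at first violation):
  at node 17 with bounds (-inf, +inf): OK
  at node 3 with bounds (-inf, 17): OK
  at node 5 with bounds (3, 17): OK
  at node 39 with bounds (17, +inf): OK
  at node 33 with bounds (17, 39): OK
  at node 43 with bounds (39, +inf): OK
No violation found at any node.
Result: Valid BST


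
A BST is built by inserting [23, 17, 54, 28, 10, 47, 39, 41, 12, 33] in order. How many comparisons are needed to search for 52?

Search path for 52: 23 -> 54 -> 28 -> 47
Found: False
Comparisons: 4


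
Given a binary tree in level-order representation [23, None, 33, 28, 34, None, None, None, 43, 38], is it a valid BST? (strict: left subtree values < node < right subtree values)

Level-order array: [23, None, 33, 28, 34, None, None, None, 43, 38]
Validate using subtree bounds (lo, hi): at each node, require lo < value < hi,
then recurse left with hi=value and right with lo=value.
Preorder trace (stopping at first violation):
  at node 23 with bounds (-inf, +inf): OK
  at node 33 with bounds (23, +inf): OK
  at node 28 with bounds (23, 33): OK
  at node 34 with bounds (33, +inf): OK
  at node 43 with bounds (34, +inf): OK
  at node 38 with bounds (34, 43): OK
No violation found at any node.
Result: Valid BST


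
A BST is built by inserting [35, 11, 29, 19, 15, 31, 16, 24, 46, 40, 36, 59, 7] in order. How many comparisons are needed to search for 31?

Search path for 31: 35 -> 11 -> 29 -> 31
Found: True
Comparisons: 4


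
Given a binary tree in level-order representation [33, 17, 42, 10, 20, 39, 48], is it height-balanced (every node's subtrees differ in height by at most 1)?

Tree (level-order array): [33, 17, 42, 10, 20, 39, 48]
Definition: a tree is height-balanced if, at every node, |h(left) - h(right)| <= 1 (empty subtree has height -1).
Bottom-up per-node check:
  node 10: h_left=-1, h_right=-1, diff=0 [OK], height=0
  node 20: h_left=-1, h_right=-1, diff=0 [OK], height=0
  node 17: h_left=0, h_right=0, diff=0 [OK], height=1
  node 39: h_left=-1, h_right=-1, diff=0 [OK], height=0
  node 48: h_left=-1, h_right=-1, diff=0 [OK], height=0
  node 42: h_left=0, h_right=0, diff=0 [OK], height=1
  node 33: h_left=1, h_right=1, diff=0 [OK], height=2
All nodes satisfy the balance condition.
Result: Balanced


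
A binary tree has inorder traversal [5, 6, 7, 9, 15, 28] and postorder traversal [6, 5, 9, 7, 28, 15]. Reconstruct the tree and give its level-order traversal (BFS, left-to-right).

Inorder:   [5, 6, 7, 9, 15, 28]
Postorder: [6, 5, 9, 7, 28, 15]
Algorithm: postorder visits root last, so walk postorder right-to-left;
each value is the root of the current inorder slice — split it at that
value, recurse on the right subtree first, then the left.
Recursive splits:
  root=15; inorder splits into left=[5, 6, 7, 9], right=[28]
  root=28; inorder splits into left=[], right=[]
  root=7; inorder splits into left=[5, 6], right=[9]
  root=9; inorder splits into left=[], right=[]
  root=5; inorder splits into left=[], right=[6]
  root=6; inorder splits into left=[], right=[]
Reconstructed level-order: [15, 7, 28, 5, 9, 6]


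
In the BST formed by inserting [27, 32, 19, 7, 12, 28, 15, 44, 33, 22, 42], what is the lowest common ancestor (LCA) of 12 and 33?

Tree insertion order: [27, 32, 19, 7, 12, 28, 15, 44, 33, 22, 42]
Tree (level-order array): [27, 19, 32, 7, 22, 28, 44, None, 12, None, None, None, None, 33, None, None, 15, None, 42]
In a BST, the LCA of p=12, q=33 is the first node v on the
root-to-leaf path with p <= v <= q (go left if both < v, right if both > v).
Walk from root:
  at 27: 12 <= 27 <= 33, this is the LCA
LCA = 27


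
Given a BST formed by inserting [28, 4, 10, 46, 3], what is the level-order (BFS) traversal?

Tree insertion order: [28, 4, 10, 46, 3]
Tree (level-order array): [28, 4, 46, 3, 10]
BFS from the root, enqueuing left then right child of each popped node:
  queue [28] -> pop 28, enqueue [4, 46], visited so far: [28]
  queue [4, 46] -> pop 4, enqueue [3, 10], visited so far: [28, 4]
  queue [46, 3, 10] -> pop 46, enqueue [none], visited so far: [28, 4, 46]
  queue [3, 10] -> pop 3, enqueue [none], visited so far: [28, 4, 46, 3]
  queue [10] -> pop 10, enqueue [none], visited so far: [28, 4, 46, 3, 10]
Result: [28, 4, 46, 3, 10]


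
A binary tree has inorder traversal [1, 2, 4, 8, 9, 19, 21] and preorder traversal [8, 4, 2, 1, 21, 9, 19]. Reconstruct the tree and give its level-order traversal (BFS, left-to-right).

Inorder:  [1, 2, 4, 8, 9, 19, 21]
Preorder: [8, 4, 2, 1, 21, 9, 19]
Algorithm: preorder visits root first, so consume preorder in order;
for each root, split the current inorder slice at that value into
left-subtree inorder and right-subtree inorder, then recurse.
Recursive splits:
  root=8; inorder splits into left=[1, 2, 4], right=[9, 19, 21]
  root=4; inorder splits into left=[1, 2], right=[]
  root=2; inorder splits into left=[1], right=[]
  root=1; inorder splits into left=[], right=[]
  root=21; inorder splits into left=[9, 19], right=[]
  root=9; inorder splits into left=[], right=[19]
  root=19; inorder splits into left=[], right=[]
Reconstructed level-order: [8, 4, 21, 2, 9, 1, 19]


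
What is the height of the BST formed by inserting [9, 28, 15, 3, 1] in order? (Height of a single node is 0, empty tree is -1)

Insertion order: [9, 28, 15, 3, 1]
Tree (level-order array): [9, 3, 28, 1, None, 15]
Compute height bottom-up (empty subtree = -1):
  height(1) = 1 + max(-1, -1) = 0
  height(3) = 1 + max(0, -1) = 1
  height(15) = 1 + max(-1, -1) = 0
  height(28) = 1 + max(0, -1) = 1
  height(9) = 1 + max(1, 1) = 2
Height = 2


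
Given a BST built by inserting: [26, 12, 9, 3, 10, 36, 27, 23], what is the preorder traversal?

Tree insertion order: [26, 12, 9, 3, 10, 36, 27, 23]
Tree (level-order array): [26, 12, 36, 9, 23, 27, None, 3, 10]
Preorder traversal: [26, 12, 9, 3, 10, 23, 36, 27]


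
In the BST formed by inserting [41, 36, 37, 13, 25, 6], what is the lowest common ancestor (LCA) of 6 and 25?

Tree insertion order: [41, 36, 37, 13, 25, 6]
Tree (level-order array): [41, 36, None, 13, 37, 6, 25]
In a BST, the LCA of p=6, q=25 is the first node v on the
root-to-leaf path with p <= v <= q (go left if both < v, right if both > v).
Walk from root:
  at 41: both 6 and 25 < 41, go left
  at 36: both 6 and 25 < 36, go left
  at 13: 6 <= 13 <= 25, this is the LCA
LCA = 13


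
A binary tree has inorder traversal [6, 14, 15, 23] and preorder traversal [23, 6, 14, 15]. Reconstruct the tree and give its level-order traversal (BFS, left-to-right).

Inorder:  [6, 14, 15, 23]
Preorder: [23, 6, 14, 15]
Algorithm: preorder visits root first, so consume preorder in order;
for each root, split the current inorder slice at that value into
left-subtree inorder and right-subtree inorder, then recurse.
Recursive splits:
  root=23; inorder splits into left=[6, 14, 15], right=[]
  root=6; inorder splits into left=[], right=[14, 15]
  root=14; inorder splits into left=[], right=[15]
  root=15; inorder splits into left=[], right=[]
Reconstructed level-order: [23, 6, 14, 15]


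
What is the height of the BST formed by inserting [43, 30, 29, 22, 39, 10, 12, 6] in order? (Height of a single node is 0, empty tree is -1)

Insertion order: [43, 30, 29, 22, 39, 10, 12, 6]
Tree (level-order array): [43, 30, None, 29, 39, 22, None, None, None, 10, None, 6, 12]
Compute height bottom-up (empty subtree = -1):
  height(6) = 1 + max(-1, -1) = 0
  height(12) = 1 + max(-1, -1) = 0
  height(10) = 1 + max(0, 0) = 1
  height(22) = 1 + max(1, -1) = 2
  height(29) = 1 + max(2, -1) = 3
  height(39) = 1 + max(-1, -1) = 0
  height(30) = 1 + max(3, 0) = 4
  height(43) = 1 + max(4, -1) = 5
Height = 5


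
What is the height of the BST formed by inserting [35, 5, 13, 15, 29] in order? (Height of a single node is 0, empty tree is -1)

Insertion order: [35, 5, 13, 15, 29]
Tree (level-order array): [35, 5, None, None, 13, None, 15, None, 29]
Compute height bottom-up (empty subtree = -1):
  height(29) = 1 + max(-1, -1) = 0
  height(15) = 1 + max(-1, 0) = 1
  height(13) = 1 + max(-1, 1) = 2
  height(5) = 1 + max(-1, 2) = 3
  height(35) = 1 + max(3, -1) = 4
Height = 4


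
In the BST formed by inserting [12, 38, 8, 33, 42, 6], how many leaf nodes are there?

Tree built from: [12, 38, 8, 33, 42, 6]
Tree (level-order array): [12, 8, 38, 6, None, 33, 42]
Rule: A leaf has 0 children.
Per-node child counts:
  node 12: 2 child(ren)
  node 8: 1 child(ren)
  node 6: 0 child(ren)
  node 38: 2 child(ren)
  node 33: 0 child(ren)
  node 42: 0 child(ren)
Matching nodes: [6, 33, 42]
Count of leaf nodes: 3


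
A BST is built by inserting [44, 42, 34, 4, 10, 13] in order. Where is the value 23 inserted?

Starting tree (level order): [44, 42, None, 34, None, 4, None, None, 10, None, 13]
Insertion path: 44 -> 42 -> 34 -> 4 -> 10 -> 13
Result: insert 23 as right child of 13
Final tree (level order): [44, 42, None, 34, None, 4, None, None, 10, None, 13, None, 23]


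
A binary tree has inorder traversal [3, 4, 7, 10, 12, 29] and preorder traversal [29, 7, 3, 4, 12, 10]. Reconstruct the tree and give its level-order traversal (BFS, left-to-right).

Inorder:  [3, 4, 7, 10, 12, 29]
Preorder: [29, 7, 3, 4, 12, 10]
Algorithm: preorder visits root first, so consume preorder in order;
for each root, split the current inorder slice at that value into
left-subtree inorder and right-subtree inorder, then recurse.
Recursive splits:
  root=29; inorder splits into left=[3, 4, 7, 10, 12], right=[]
  root=7; inorder splits into left=[3, 4], right=[10, 12]
  root=3; inorder splits into left=[], right=[4]
  root=4; inorder splits into left=[], right=[]
  root=12; inorder splits into left=[10], right=[]
  root=10; inorder splits into left=[], right=[]
Reconstructed level-order: [29, 7, 3, 12, 4, 10]


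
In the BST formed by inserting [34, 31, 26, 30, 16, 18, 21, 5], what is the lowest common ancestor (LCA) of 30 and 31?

Tree insertion order: [34, 31, 26, 30, 16, 18, 21, 5]
Tree (level-order array): [34, 31, None, 26, None, 16, 30, 5, 18, None, None, None, None, None, 21]
In a BST, the LCA of p=30, q=31 is the first node v on the
root-to-leaf path with p <= v <= q (go left if both < v, right if both > v).
Walk from root:
  at 34: both 30 and 31 < 34, go left
  at 31: 30 <= 31 <= 31, this is the LCA
LCA = 31


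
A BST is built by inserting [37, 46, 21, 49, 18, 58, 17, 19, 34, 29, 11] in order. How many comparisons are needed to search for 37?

Search path for 37: 37
Found: True
Comparisons: 1


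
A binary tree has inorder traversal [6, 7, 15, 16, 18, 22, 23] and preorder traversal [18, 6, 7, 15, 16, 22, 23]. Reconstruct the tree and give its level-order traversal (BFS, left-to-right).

Inorder:  [6, 7, 15, 16, 18, 22, 23]
Preorder: [18, 6, 7, 15, 16, 22, 23]
Algorithm: preorder visits root first, so consume preorder in order;
for each root, split the current inorder slice at that value into
left-subtree inorder and right-subtree inorder, then recurse.
Recursive splits:
  root=18; inorder splits into left=[6, 7, 15, 16], right=[22, 23]
  root=6; inorder splits into left=[], right=[7, 15, 16]
  root=7; inorder splits into left=[], right=[15, 16]
  root=15; inorder splits into left=[], right=[16]
  root=16; inorder splits into left=[], right=[]
  root=22; inorder splits into left=[], right=[23]
  root=23; inorder splits into left=[], right=[]
Reconstructed level-order: [18, 6, 22, 7, 23, 15, 16]


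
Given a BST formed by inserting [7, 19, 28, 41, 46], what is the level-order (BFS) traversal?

Tree insertion order: [7, 19, 28, 41, 46]
Tree (level-order array): [7, None, 19, None, 28, None, 41, None, 46]
BFS from the root, enqueuing left then right child of each popped node:
  queue [7] -> pop 7, enqueue [19], visited so far: [7]
  queue [19] -> pop 19, enqueue [28], visited so far: [7, 19]
  queue [28] -> pop 28, enqueue [41], visited so far: [7, 19, 28]
  queue [41] -> pop 41, enqueue [46], visited so far: [7, 19, 28, 41]
  queue [46] -> pop 46, enqueue [none], visited so far: [7, 19, 28, 41, 46]
Result: [7, 19, 28, 41, 46]


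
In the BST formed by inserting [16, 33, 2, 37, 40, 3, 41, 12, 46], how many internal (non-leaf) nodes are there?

Tree built from: [16, 33, 2, 37, 40, 3, 41, 12, 46]
Tree (level-order array): [16, 2, 33, None, 3, None, 37, None, 12, None, 40, None, None, None, 41, None, 46]
Rule: An internal node has at least one child.
Per-node child counts:
  node 16: 2 child(ren)
  node 2: 1 child(ren)
  node 3: 1 child(ren)
  node 12: 0 child(ren)
  node 33: 1 child(ren)
  node 37: 1 child(ren)
  node 40: 1 child(ren)
  node 41: 1 child(ren)
  node 46: 0 child(ren)
Matching nodes: [16, 2, 3, 33, 37, 40, 41]
Count of internal (non-leaf) nodes: 7


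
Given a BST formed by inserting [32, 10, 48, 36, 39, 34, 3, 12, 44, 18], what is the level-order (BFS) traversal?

Tree insertion order: [32, 10, 48, 36, 39, 34, 3, 12, 44, 18]
Tree (level-order array): [32, 10, 48, 3, 12, 36, None, None, None, None, 18, 34, 39, None, None, None, None, None, 44]
BFS from the root, enqueuing left then right child of each popped node:
  queue [32] -> pop 32, enqueue [10, 48], visited so far: [32]
  queue [10, 48] -> pop 10, enqueue [3, 12], visited so far: [32, 10]
  queue [48, 3, 12] -> pop 48, enqueue [36], visited so far: [32, 10, 48]
  queue [3, 12, 36] -> pop 3, enqueue [none], visited so far: [32, 10, 48, 3]
  queue [12, 36] -> pop 12, enqueue [18], visited so far: [32, 10, 48, 3, 12]
  queue [36, 18] -> pop 36, enqueue [34, 39], visited so far: [32, 10, 48, 3, 12, 36]
  queue [18, 34, 39] -> pop 18, enqueue [none], visited so far: [32, 10, 48, 3, 12, 36, 18]
  queue [34, 39] -> pop 34, enqueue [none], visited so far: [32, 10, 48, 3, 12, 36, 18, 34]
  queue [39] -> pop 39, enqueue [44], visited so far: [32, 10, 48, 3, 12, 36, 18, 34, 39]
  queue [44] -> pop 44, enqueue [none], visited so far: [32, 10, 48, 3, 12, 36, 18, 34, 39, 44]
Result: [32, 10, 48, 3, 12, 36, 18, 34, 39, 44]


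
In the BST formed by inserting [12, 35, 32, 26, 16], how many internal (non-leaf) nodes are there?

Tree built from: [12, 35, 32, 26, 16]
Tree (level-order array): [12, None, 35, 32, None, 26, None, 16]
Rule: An internal node has at least one child.
Per-node child counts:
  node 12: 1 child(ren)
  node 35: 1 child(ren)
  node 32: 1 child(ren)
  node 26: 1 child(ren)
  node 16: 0 child(ren)
Matching nodes: [12, 35, 32, 26]
Count of internal (non-leaf) nodes: 4


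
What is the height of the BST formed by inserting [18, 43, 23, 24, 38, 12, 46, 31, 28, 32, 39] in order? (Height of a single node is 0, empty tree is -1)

Insertion order: [18, 43, 23, 24, 38, 12, 46, 31, 28, 32, 39]
Tree (level-order array): [18, 12, 43, None, None, 23, 46, None, 24, None, None, None, 38, 31, 39, 28, 32]
Compute height bottom-up (empty subtree = -1):
  height(12) = 1 + max(-1, -1) = 0
  height(28) = 1 + max(-1, -1) = 0
  height(32) = 1 + max(-1, -1) = 0
  height(31) = 1 + max(0, 0) = 1
  height(39) = 1 + max(-1, -1) = 0
  height(38) = 1 + max(1, 0) = 2
  height(24) = 1 + max(-1, 2) = 3
  height(23) = 1 + max(-1, 3) = 4
  height(46) = 1 + max(-1, -1) = 0
  height(43) = 1 + max(4, 0) = 5
  height(18) = 1 + max(0, 5) = 6
Height = 6


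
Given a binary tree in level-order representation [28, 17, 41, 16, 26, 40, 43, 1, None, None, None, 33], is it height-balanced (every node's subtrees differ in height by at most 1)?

Tree (level-order array): [28, 17, 41, 16, 26, 40, 43, 1, None, None, None, 33]
Definition: a tree is height-balanced if, at every node, |h(left) - h(right)| <= 1 (empty subtree has height -1).
Bottom-up per-node check:
  node 1: h_left=-1, h_right=-1, diff=0 [OK], height=0
  node 16: h_left=0, h_right=-1, diff=1 [OK], height=1
  node 26: h_left=-1, h_right=-1, diff=0 [OK], height=0
  node 17: h_left=1, h_right=0, diff=1 [OK], height=2
  node 33: h_left=-1, h_right=-1, diff=0 [OK], height=0
  node 40: h_left=0, h_right=-1, diff=1 [OK], height=1
  node 43: h_left=-1, h_right=-1, diff=0 [OK], height=0
  node 41: h_left=1, h_right=0, diff=1 [OK], height=2
  node 28: h_left=2, h_right=2, diff=0 [OK], height=3
All nodes satisfy the balance condition.
Result: Balanced


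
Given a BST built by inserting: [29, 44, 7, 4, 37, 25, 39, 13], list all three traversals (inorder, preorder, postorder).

Tree insertion order: [29, 44, 7, 4, 37, 25, 39, 13]
Tree (level-order array): [29, 7, 44, 4, 25, 37, None, None, None, 13, None, None, 39]
Inorder (L, root, R): [4, 7, 13, 25, 29, 37, 39, 44]
Preorder (root, L, R): [29, 7, 4, 25, 13, 44, 37, 39]
Postorder (L, R, root): [4, 13, 25, 7, 39, 37, 44, 29]


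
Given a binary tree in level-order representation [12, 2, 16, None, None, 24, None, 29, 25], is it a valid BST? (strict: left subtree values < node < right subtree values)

Level-order array: [12, 2, 16, None, None, 24, None, 29, 25]
Validate using subtree bounds (lo, hi): at each node, require lo < value < hi,
then recurse left with hi=value and right with lo=value.
Preorder trace (stopping at first violation):
  at node 12 with bounds (-inf, +inf): OK
  at node 2 with bounds (-inf, 12): OK
  at node 16 with bounds (12, +inf): OK
  at node 24 with bounds (12, 16): VIOLATION
Node 24 violates its bound: not (12 < 24 < 16).
Result: Not a valid BST


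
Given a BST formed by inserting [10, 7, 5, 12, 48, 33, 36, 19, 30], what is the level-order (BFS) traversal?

Tree insertion order: [10, 7, 5, 12, 48, 33, 36, 19, 30]
Tree (level-order array): [10, 7, 12, 5, None, None, 48, None, None, 33, None, 19, 36, None, 30]
BFS from the root, enqueuing left then right child of each popped node:
  queue [10] -> pop 10, enqueue [7, 12], visited so far: [10]
  queue [7, 12] -> pop 7, enqueue [5], visited so far: [10, 7]
  queue [12, 5] -> pop 12, enqueue [48], visited so far: [10, 7, 12]
  queue [5, 48] -> pop 5, enqueue [none], visited so far: [10, 7, 12, 5]
  queue [48] -> pop 48, enqueue [33], visited so far: [10, 7, 12, 5, 48]
  queue [33] -> pop 33, enqueue [19, 36], visited so far: [10, 7, 12, 5, 48, 33]
  queue [19, 36] -> pop 19, enqueue [30], visited so far: [10, 7, 12, 5, 48, 33, 19]
  queue [36, 30] -> pop 36, enqueue [none], visited so far: [10, 7, 12, 5, 48, 33, 19, 36]
  queue [30] -> pop 30, enqueue [none], visited so far: [10, 7, 12, 5, 48, 33, 19, 36, 30]
Result: [10, 7, 12, 5, 48, 33, 19, 36, 30]


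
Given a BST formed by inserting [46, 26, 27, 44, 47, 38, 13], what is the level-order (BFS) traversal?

Tree insertion order: [46, 26, 27, 44, 47, 38, 13]
Tree (level-order array): [46, 26, 47, 13, 27, None, None, None, None, None, 44, 38]
BFS from the root, enqueuing left then right child of each popped node:
  queue [46] -> pop 46, enqueue [26, 47], visited so far: [46]
  queue [26, 47] -> pop 26, enqueue [13, 27], visited so far: [46, 26]
  queue [47, 13, 27] -> pop 47, enqueue [none], visited so far: [46, 26, 47]
  queue [13, 27] -> pop 13, enqueue [none], visited so far: [46, 26, 47, 13]
  queue [27] -> pop 27, enqueue [44], visited so far: [46, 26, 47, 13, 27]
  queue [44] -> pop 44, enqueue [38], visited so far: [46, 26, 47, 13, 27, 44]
  queue [38] -> pop 38, enqueue [none], visited so far: [46, 26, 47, 13, 27, 44, 38]
Result: [46, 26, 47, 13, 27, 44, 38]


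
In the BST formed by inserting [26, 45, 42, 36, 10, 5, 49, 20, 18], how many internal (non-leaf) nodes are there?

Tree built from: [26, 45, 42, 36, 10, 5, 49, 20, 18]
Tree (level-order array): [26, 10, 45, 5, 20, 42, 49, None, None, 18, None, 36]
Rule: An internal node has at least one child.
Per-node child counts:
  node 26: 2 child(ren)
  node 10: 2 child(ren)
  node 5: 0 child(ren)
  node 20: 1 child(ren)
  node 18: 0 child(ren)
  node 45: 2 child(ren)
  node 42: 1 child(ren)
  node 36: 0 child(ren)
  node 49: 0 child(ren)
Matching nodes: [26, 10, 20, 45, 42]
Count of internal (non-leaf) nodes: 5


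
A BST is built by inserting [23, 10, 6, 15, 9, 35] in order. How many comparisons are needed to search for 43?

Search path for 43: 23 -> 35
Found: False
Comparisons: 2


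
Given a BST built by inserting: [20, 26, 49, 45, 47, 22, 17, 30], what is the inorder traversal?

Tree insertion order: [20, 26, 49, 45, 47, 22, 17, 30]
Tree (level-order array): [20, 17, 26, None, None, 22, 49, None, None, 45, None, 30, 47]
Inorder traversal: [17, 20, 22, 26, 30, 45, 47, 49]


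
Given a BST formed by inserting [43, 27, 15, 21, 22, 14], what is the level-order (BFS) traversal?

Tree insertion order: [43, 27, 15, 21, 22, 14]
Tree (level-order array): [43, 27, None, 15, None, 14, 21, None, None, None, 22]
BFS from the root, enqueuing left then right child of each popped node:
  queue [43] -> pop 43, enqueue [27], visited so far: [43]
  queue [27] -> pop 27, enqueue [15], visited so far: [43, 27]
  queue [15] -> pop 15, enqueue [14, 21], visited so far: [43, 27, 15]
  queue [14, 21] -> pop 14, enqueue [none], visited so far: [43, 27, 15, 14]
  queue [21] -> pop 21, enqueue [22], visited so far: [43, 27, 15, 14, 21]
  queue [22] -> pop 22, enqueue [none], visited so far: [43, 27, 15, 14, 21, 22]
Result: [43, 27, 15, 14, 21, 22]


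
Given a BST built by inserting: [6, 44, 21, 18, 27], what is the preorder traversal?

Tree insertion order: [6, 44, 21, 18, 27]
Tree (level-order array): [6, None, 44, 21, None, 18, 27]
Preorder traversal: [6, 44, 21, 18, 27]


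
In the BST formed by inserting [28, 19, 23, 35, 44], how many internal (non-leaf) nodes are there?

Tree built from: [28, 19, 23, 35, 44]
Tree (level-order array): [28, 19, 35, None, 23, None, 44]
Rule: An internal node has at least one child.
Per-node child counts:
  node 28: 2 child(ren)
  node 19: 1 child(ren)
  node 23: 0 child(ren)
  node 35: 1 child(ren)
  node 44: 0 child(ren)
Matching nodes: [28, 19, 35]
Count of internal (non-leaf) nodes: 3


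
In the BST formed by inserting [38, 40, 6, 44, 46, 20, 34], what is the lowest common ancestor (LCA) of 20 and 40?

Tree insertion order: [38, 40, 6, 44, 46, 20, 34]
Tree (level-order array): [38, 6, 40, None, 20, None, 44, None, 34, None, 46]
In a BST, the LCA of p=20, q=40 is the first node v on the
root-to-leaf path with p <= v <= q (go left if both < v, right if both > v).
Walk from root:
  at 38: 20 <= 38 <= 40, this is the LCA
LCA = 38


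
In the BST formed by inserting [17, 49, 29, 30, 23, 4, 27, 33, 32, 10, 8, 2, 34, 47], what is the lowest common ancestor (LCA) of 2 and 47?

Tree insertion order: [17, 49, 29, 30, 23, 4, 27, 33, 32, 10, 8, 2, 34, 47]
Tree (level-order array): [17, 4, 49, 2, 10, 29, None, None, None, 8, None, 23, 30, None, None, None, 27, None, 33, None, None, 32, 34, None, None, None, 47]
In a BST, the LCA of p=2, q=47 is the first node v on the
root-to-leaf path with p <= v <= q (go left if both < v, right if both > v).
Walk from root:
  at 17: 2 <= 17 <= 47, this is the LCA
LCA = 17


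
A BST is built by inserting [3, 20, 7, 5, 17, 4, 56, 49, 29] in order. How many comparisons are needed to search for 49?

Search path for 49: 3 -> 20 -> 56 -> 49
Found: True
Comparisons: 4


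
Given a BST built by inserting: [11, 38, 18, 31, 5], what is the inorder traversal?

Tree insertion order: [11, 38, 18, 31, 5]
Tree (level-order array): [11, 5, 38, None, None, 18, None, None, 31]
Inorder traversal: [5, 11, 18, 31, 38]


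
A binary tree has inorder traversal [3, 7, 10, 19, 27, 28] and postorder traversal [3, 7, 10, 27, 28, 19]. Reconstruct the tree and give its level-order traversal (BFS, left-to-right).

Inorder:   [3, 7, 10, 19, 27, 28]
Postorder: [3, 7, 10, 27, 28, 19]
Algorithm: postorder visits root last, so walk postorder right-to-left;
each value is the root of the current inorder slice — split it at that
value, recurse on the right subtree first, then the left.
Recursive splits:
  root=19; inorder splits into left=[3, 7, 10], right=[27, 28]
  root=28; inorder splits into left=[27], right=[]
  root=27; inorder splits into left=[], right=[]
  root=10; inorder splits into left=[3, 7], right=[]
  root=7; inorder splits into left=[3], right=[]
  root=3; inorder splits into left=[], right=[]
Reconstructed level-order: [19, 10, 28, 7, 27, 3]


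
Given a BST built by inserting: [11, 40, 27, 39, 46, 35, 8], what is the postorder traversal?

Tree insertion order: [11, 40, 27, 39, 46, 35, 8]
Tree (level-order array): [11, 8, 40, None, None, 27, 46, None, 39, None, None, 35]
Postorder traversal: [8, 35, 39, 27, 46, 40, 11]


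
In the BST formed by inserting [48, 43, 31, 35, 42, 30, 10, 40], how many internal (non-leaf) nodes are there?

Tree built from: [48, 43, 31, 35, 42, 30, 10, 40]
Tree (level-order array): [48, 43, None, 31, None, 30, 35, 10, None, None, 42, None, None, 40]
Rule: An internal node has at least one child.
Per-node child counts:
  node 48: 1 child(ren)
  node 43: 1 child(ren)
  node 31: 2 child(ren)
  node 30: 1 child(ren)
  node 10: 0 child(ren)
  node 35: 1 child(ren)
  node 42: 1 child(ren)
  node 40: 0 child(ren)
Matching nodes: [48, 43, 31, 30, 35, 42]
Count of internal (non-leaf) nodes: 6
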